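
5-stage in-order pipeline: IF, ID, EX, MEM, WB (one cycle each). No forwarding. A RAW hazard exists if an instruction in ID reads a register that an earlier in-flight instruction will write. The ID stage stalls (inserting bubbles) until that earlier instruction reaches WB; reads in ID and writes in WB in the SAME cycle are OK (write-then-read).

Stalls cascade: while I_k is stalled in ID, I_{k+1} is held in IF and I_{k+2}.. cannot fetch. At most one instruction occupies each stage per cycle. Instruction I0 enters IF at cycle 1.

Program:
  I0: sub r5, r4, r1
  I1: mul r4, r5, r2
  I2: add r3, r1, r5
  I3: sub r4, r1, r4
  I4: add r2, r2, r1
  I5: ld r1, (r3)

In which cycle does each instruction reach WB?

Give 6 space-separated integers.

Answer: 5 8 9 11 12 13

Derivation:
I0 sub r5 <- r4,r1: IF@1 ID@2 stall=0 (-) EX@3 MEM@4 WB@5
I1 mul r4 <- r5,r2: IF@2 ID@3 stall=2 (RAW on I0.r5 (WB@5)) EX@6 MEM@7 WB@8
I2 add r3 <- r1,r5: IF@3 ID@6 stall=0 (-) EX@7 MEM@8 WB@9
I3 sub r4 <- r1,r4: IF@6 ID@7 stall=1 (RAW on I1.r4 (WB@8)) EX@9 MEM@10 WB@11
I4 add r2 <- r2,r1: IF@7 ID@9 stall=0 (-) EX@10 MEM@11 WB@12
I5 ld r1 <- r3: IF@9 ID@10 stall=0 (-) EX@11 MEM@12 WB@13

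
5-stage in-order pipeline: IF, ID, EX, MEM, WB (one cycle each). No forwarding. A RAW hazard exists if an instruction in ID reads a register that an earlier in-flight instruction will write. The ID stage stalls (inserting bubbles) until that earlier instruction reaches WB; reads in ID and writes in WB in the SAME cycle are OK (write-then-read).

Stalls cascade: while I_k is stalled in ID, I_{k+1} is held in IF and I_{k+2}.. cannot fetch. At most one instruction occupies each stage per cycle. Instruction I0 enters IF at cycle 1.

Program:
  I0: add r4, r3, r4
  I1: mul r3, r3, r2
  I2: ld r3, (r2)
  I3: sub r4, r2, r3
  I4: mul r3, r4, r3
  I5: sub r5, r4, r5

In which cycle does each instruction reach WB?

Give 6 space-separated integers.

Answer: 5 6 7 10 13 14

Derivation:
I0 add r4 <- r3,r4: IF@1 ID@2 stall=0 (-) EX@3 MEM@4 WB@5
I1 mul r3 <- r3,r2: IF@2 ID@3 stall=0 (-) EX@4 MEM@5 WB@6
I2 ld r3 <- r2: IF@3 ID@4 stall=0 (-) EX@5 MEM@6 WB@7
I3 sub r4 <- r2,r3: IF@4 ID@5 stall=2 (RAW on I2.r3 (WB@7)) EX@8 MEM@9 WB@10
I4 mul r3 <- r4,r3: IF@5 ID@8 stall=2 (RAW on I3.r4 (WB@10)) EX@11 MEM@12 WB@13
I5 sub r5 <- r4,r5: IF@8 ID@11 stall=0 (-) EX@12 MEM@13 WB@14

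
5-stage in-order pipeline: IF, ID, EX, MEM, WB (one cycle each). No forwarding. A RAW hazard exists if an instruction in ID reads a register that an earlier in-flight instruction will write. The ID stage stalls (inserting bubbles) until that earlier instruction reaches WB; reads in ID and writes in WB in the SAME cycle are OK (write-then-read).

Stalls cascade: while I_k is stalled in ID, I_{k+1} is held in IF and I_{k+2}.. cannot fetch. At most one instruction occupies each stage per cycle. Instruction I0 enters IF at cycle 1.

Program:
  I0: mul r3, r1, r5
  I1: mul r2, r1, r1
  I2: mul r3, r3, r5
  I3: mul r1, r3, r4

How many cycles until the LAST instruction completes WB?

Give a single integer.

Answer: 11

Derivation:
I0 mul r3 <- r1,r5: IF@1 ID@2 stall=0 (-) EX@3 MEM@4 WB@5
I1 mul r2 <- r1,r1: IF@2 ID@3 stall=0 (-) EX@4 MEM@5 WB@6
I2 mul r3 <- r3,r5: IF@3 ID@4 stall=1 (RAW on I0.r3 (WB@5)) EX@6 MEM@7 WB@8
I3 mul r1 <- r3,r4: IF@4 ID@6 stall=2 (RAW on I2.r3 (WB@8)) EX@9 MEM@10 WB@11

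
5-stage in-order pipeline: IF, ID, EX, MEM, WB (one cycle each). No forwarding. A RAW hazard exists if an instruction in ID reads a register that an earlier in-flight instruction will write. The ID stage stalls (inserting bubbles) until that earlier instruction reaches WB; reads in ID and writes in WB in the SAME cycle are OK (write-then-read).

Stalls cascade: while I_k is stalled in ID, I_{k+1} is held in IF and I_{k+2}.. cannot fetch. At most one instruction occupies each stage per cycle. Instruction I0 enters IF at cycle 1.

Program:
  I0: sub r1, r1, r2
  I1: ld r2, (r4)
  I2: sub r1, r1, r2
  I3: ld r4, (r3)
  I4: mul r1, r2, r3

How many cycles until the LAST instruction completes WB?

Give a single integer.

I0 sub r1 <- r1,r2: IF@1 ID@2 stall=0 (-) EX@3 MEM@4 WB@5
I1 ld r2 <- r4: IF@2 ID@3 stall=0 (-) EX@4 MEM@5 WB@6
I2 sub r1 <- r1,r2: IF@3 ID@4 stall=2 (RAW on I1.r2 (WB@6)) EX@7 MEM@8 WB@9
I3 ld r4 <- r3: IF@4 ID@7 stall=0 (-) EX@8 MEM@9 WB@10
I4 mul r1 <- r2,r3: IF@7 ID@8 stall=0 (-) EX@9 MEM@10 WB@11

Answer: 11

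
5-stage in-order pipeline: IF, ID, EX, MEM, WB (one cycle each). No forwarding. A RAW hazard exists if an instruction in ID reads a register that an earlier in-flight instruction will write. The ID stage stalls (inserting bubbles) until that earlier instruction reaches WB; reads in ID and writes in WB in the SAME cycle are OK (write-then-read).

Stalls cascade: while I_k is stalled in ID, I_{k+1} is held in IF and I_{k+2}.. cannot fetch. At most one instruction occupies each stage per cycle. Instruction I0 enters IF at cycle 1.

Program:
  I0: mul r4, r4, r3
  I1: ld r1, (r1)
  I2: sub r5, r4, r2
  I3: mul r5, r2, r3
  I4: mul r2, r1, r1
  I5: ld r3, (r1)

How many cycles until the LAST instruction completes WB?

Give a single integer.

I0 mul r4 <- r4,r3: IF@1 ID@2 stall=0 (-) EX@3 MEM@4 WB@5
I1 ld r1 <- r1: IF@2 ID@3 stall=0 (-) EX@4 MEM@5 WB@6
I2 sub r5 <- r4,r2: IF@3 ID@4 stall=1 (RAW on I0.r4 (WB@5)) EX@6 MEM@7 WB@8
I3 mul r5 <- r2,r3: IF@4 ID@6 stall=0 (-) EX@7 MEM@8 WB@9
I4 mul r2 <- r1,r1: IF@6 ID@7 stall=0 (-) EX@8 MEM@9 WB@10
I5 ld r3 <- r1: IF@7 ID@8 stall=0 (-) EX@9 MEM@10 WB@11

Answer: 11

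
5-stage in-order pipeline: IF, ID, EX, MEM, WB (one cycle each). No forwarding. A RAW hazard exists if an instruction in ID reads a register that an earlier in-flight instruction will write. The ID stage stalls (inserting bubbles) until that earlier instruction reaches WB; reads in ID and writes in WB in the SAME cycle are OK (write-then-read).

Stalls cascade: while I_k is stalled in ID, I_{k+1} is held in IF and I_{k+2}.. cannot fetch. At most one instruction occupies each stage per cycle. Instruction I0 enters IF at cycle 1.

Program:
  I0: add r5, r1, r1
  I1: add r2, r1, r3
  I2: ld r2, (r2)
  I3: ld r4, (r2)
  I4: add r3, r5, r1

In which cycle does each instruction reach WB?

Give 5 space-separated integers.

Answer: 5 6 9 12 13

Derivation:
I0 add r5 <- r1,r1: IF@1 ID@2 stall=0 (-) EX@3 MEM@4 WB@5
I1 add r2 <- r1,r3: IF@2 ID@3 stall=0 (-) EX@4 MEM@5 WB@6
I2 ld r2 <- r2: IF@3 ID@4 stall=2 (RAW on I1.r2 (WB@6)) EX@7 MEM@8 WB@9
I3 ld r4 <- r2: IF@4 ID@7 stall=2 (RAW on I2.r2 (WB@9)) EX@10 MEM@11 WB@12
I4 add r3 <- r5,r1: IF@7 ID@10 stall=0 (-) EX@11 MEM@12 WB@13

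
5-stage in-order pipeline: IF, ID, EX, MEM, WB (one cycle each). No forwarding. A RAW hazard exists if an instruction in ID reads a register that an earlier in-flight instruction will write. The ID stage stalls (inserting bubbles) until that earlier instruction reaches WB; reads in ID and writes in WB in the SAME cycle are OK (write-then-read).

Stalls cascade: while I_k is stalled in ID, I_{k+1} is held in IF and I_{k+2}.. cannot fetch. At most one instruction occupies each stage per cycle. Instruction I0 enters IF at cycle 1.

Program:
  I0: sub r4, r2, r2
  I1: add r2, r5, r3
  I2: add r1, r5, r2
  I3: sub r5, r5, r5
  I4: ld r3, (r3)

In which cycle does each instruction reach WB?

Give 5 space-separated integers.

I0 sub r4 <- r2,r2: IF@1 ID@2 stall=0 (-) EX@3 MEM@4 WB@5
I1 add r2 <- r5,r3: IF@2 ID@3 stall=0 (-) EX@4 MEM@5 WB@6
I2 add r1 <- r5,r2: IF@3 ID@4 stall=2 (RAW on I1.r2 (WB@6)) EX@7 MEM@8 WB@9
I3 sub r5 <- r5,r5: IF@4 ID@7 stall=0 (-) EX@8 MEM@9 WB@10
I4 ld r3 <- r3: IF@7 ID@8 stall=0 (-) EX@9 MEM@10 WB@11

Answer: 5 6 9 10 11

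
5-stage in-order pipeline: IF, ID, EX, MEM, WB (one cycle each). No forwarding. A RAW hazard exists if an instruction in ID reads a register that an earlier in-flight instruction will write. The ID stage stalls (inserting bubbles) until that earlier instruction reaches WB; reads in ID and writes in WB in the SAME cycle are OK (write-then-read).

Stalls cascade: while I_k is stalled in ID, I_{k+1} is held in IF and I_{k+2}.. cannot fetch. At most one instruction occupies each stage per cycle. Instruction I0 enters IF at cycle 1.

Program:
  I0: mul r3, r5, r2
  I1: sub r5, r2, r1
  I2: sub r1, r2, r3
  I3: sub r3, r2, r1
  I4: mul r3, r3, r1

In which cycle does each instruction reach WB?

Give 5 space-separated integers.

Answer: 5 6 8 11 14

Derivation:
I0 mul r3 <- r5,r2: IF@1 ID@2 stall=0 (-) EX@3 MEM@4 WB@5
I1 sub r5 <- r2,r1: IF@2 ID@3 stall=0 (-) EX@4 MEM@5 WB@6
I2 sub r1 <- r2,r3: IF@3 ID@4 stall=1 (RAW on I0.r3 (WB@5)) EX@6 MEM@7 WB@8
I3 sub r3 <- r2,r1: IF@4 ID@6 stall=2 (RAW on I2.r1 (WB@8)) EX@9 MEM@10 WB@11
I4 mul r3 <- r3,r1: IF@6 ID@9 stall=2 (RAW on I3.r3 (WB@11)) EX@12 MEM@13 WB@14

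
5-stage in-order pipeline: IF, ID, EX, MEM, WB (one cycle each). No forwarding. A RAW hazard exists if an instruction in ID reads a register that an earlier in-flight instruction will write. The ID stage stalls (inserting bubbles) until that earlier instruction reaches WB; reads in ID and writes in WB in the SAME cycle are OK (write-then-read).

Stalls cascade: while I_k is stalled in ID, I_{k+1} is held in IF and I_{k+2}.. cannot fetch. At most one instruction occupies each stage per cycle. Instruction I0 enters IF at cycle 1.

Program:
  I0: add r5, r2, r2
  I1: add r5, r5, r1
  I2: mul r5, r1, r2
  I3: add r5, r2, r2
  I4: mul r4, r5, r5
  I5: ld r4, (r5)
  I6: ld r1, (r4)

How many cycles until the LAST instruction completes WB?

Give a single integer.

Answer: 17

Derivation:
I0 add r5 <- r2,r2: IF@1 ID@2 stall=0 (-) EX@3 MEM@4 WB@5
I1 add r5 <- r5,r1: IF@2 ID@3 stall=2 (RAW on I0.r5 (WB@5)) EX@6 MEM@7 WB@8
I2 mul r5 <- r1,r2: IF@3 ID@6 stall=0 (-) EX@7 MEM@8 WB@9
I3 add r5 <- r2,r2: IF@6 ID@7 stall=0 (-) EX@8 MEM@9 WB@10
I4 mul r4 <- r5,r5: IF@7 ID@8 stall=2 (RAW on I3.r5 (WB@10)) EX@11 MEM@12 WB@13
I5 ld r4 <- r5: IF@8 ID@11 stall=0 (-) EX@12 MEM@13 WB@14
I6 ld r1 <- r4: IF@11 ID@12 stall=2 (RAW on I5.r4 (WB@14)) EX@15 MEM@16 WB@17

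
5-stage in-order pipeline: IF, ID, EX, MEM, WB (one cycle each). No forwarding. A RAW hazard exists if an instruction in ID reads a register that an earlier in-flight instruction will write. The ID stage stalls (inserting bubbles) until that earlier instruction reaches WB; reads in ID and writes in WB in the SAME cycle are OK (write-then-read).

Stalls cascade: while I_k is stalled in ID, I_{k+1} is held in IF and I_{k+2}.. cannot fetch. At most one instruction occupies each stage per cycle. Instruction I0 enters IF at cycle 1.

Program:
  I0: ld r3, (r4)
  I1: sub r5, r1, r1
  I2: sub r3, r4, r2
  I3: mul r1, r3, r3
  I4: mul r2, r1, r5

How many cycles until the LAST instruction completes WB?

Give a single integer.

I0 ld r3 <- r4: IF@1 ID@2 stall=0 (-) EX@3 MEM@4 WB@5
I1 sub r5 <- r1,r1: IF@2 ID@3 stall=0 (-) EX@4 MEM@5 WB@6
I2 sub r3 <- r4,r2: IF@3 ID@4 stall=0 (-) EX@5 MEM@6 WB@7
I3 mul r1 <- r3,r3: IF@4 ID@5 stall=2 (RAW on I2.r3 (WB@7)) EX@8 MEM@9 WB@10
I4 mul r2 <- r1,r5: IF@5 ID@8 stall=2 (RAW on I3.r1 (WB@10)) EX@11 MEM@12 WB@13

Answer: 13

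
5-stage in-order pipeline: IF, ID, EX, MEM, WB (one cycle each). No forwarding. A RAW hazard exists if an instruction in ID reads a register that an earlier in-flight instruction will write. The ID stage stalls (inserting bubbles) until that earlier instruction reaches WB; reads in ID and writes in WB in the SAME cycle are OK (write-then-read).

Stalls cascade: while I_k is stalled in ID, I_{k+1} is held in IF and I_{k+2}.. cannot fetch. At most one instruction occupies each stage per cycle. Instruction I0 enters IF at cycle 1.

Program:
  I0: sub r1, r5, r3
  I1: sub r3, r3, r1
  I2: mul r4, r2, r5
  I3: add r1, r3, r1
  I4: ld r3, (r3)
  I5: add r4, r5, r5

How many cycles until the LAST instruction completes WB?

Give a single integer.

I0 sub r1 <- r5,r3: IF@1 ID@2 stall=0 (-) EX@3 MEM@4 WB@5
I1 sub r3 <- r3,r1: IF@2 ID@3 stall=2 (RAW on I0.r1 (WB@5)) EX@6 MEM@7 WB@8
I2 mul r4 <- r2,r5: IF@3 ID@6 stall=0 (-) EX@7 MEM@8 WB@9
I3 add r1 <- r3,r1: IF@6 ID@7 stall=1 (RAW on I1.r3 (WB@8)) EX@9 MEM@10 WB@11
I4 ld r3 <- r3: IF@7 ID@9 stall=0 (-) EX@10 MEM@11 WB@12
I5 add r4 <- r5,r5: IF@9 ID@10 stall=0 (-) EX@11 MEM@12 WB@13

Answer: 13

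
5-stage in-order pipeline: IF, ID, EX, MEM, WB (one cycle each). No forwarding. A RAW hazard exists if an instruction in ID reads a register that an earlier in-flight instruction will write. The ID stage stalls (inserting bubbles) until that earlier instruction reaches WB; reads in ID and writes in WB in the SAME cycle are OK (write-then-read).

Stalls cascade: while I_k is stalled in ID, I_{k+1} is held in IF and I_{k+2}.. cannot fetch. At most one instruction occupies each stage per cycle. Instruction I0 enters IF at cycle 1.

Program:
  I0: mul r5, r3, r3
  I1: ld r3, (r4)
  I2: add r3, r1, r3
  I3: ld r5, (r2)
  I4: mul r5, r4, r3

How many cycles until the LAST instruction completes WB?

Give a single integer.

Answer: 12

Derivation:
I0 mul r5 <- r3,r3: IF@1 ID@2 stall=0 (-) EX@3 MEM@4 WB@5
I1 ld r3 <- r4: IF@2 ID@3 stall=0 (-) EX@4 MEM@5 WB@6
I2 add r3 <- r1,r3: IF@3 ID@4 stall=2 (RAW on I1.r3 (WB@6)) EX@7 MEM@8 WB@9
I3 ld r5 <- r2: IF@4 ID@7 stall=0 (-) EX@8 MEM@9 WB@10
I4 mul r5 <- r4,r3: IF@7 ID@8 stall=1 (RAW on I2.r3 (WB@9)) EX@10 MEM@11 WB@12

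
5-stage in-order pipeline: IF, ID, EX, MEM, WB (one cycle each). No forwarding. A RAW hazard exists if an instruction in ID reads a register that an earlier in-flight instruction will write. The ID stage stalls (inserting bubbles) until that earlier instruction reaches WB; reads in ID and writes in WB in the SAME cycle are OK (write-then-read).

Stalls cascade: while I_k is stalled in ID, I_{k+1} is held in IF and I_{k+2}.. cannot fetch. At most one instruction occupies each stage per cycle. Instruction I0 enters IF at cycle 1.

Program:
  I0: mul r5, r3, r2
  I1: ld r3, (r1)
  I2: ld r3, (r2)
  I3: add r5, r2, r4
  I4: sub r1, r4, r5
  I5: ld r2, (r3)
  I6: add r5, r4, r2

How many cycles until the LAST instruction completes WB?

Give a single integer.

Answer: 15

Derivation:
I0 mul r5 <- r3,r2: IF@1 ID@2 stall=0 (-) EX@3 MEM@4 WB@5
I1 ld r3 <- r1: IF@2 ID@3 stall=0 (-) EX@4 MEM@5 WB@6
I2 ld r3 <- r2: IF@3 ID@4 stall=0 (-) EX@5 MEM@6 WB@7
I3 add r5 <- r2,r4: IF@4 ID@5 stall=0 (-) EX@6 MEM@7 WB@8
I4 sub r1 <- r4,r5: IF@5 ID@6 stall=2 (RAW on I3.r5 (WB@8)) EX@9 MEM@10 WB@11
I5 ld r2 <- r3: IF@6 ID@9 stall=0 (-) EX@10 MEM@11 WB@12
I6 add r5 <- r4,r2: IF@9 ID@10 stall=2 (RAW on I5.r2 (WB@12)) EX@13 MEM@14 WB@15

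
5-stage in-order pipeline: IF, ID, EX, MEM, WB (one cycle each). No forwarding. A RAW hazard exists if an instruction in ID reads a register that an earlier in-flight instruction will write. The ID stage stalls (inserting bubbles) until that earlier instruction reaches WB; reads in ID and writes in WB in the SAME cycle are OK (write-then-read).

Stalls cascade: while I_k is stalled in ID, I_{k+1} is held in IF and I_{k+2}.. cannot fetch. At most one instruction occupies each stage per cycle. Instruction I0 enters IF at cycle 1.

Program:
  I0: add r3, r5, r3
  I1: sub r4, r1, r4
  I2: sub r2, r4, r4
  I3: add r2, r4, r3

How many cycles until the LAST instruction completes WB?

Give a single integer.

Answer: 10

Derivation:
I0 add r3 <- r5,r3: IF@1 ID@2 stall=0 (-) EX@3 MEM@4 WB@5
I1 sub r4 <- r1,r4: IF@2 ID@3 stall=0 (-) EX@4 MEM@5 WB@6
I2 sub r2 <- r4,r4: IF@3 ID@4 stall=2 (RAW on I1.r4 (WB@6)) EX@7 MEM@8 WB@9
I3 add r2 <- r4,r3: IF@4 ID@7 stall=0 (-) EX@8 MEM@9 WB@10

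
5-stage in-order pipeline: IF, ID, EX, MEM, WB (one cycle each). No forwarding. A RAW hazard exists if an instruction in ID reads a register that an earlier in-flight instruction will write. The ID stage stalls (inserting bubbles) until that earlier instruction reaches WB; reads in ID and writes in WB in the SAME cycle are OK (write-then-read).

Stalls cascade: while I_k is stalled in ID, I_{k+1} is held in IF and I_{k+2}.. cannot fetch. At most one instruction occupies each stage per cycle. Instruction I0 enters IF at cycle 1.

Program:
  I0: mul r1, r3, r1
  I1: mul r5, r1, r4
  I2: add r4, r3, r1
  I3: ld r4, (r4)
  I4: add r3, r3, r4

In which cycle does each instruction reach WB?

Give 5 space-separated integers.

Answer: 5 8 9 12 15

Derivation:
I0 mul r1 <- r3,r1: IF@1 ID@2 stall=0 (-) EX@3 MEM@4 WB@5
I1 mul r5 <- r1,r4: IF@2 ID@3 stall=2 (RAW on I0.r1 (WB@5)) EX@6 MEM@7 WB@8
I2 add r4 <- r3,r1: IF@3 ID@6 stall=0 (-) EX@7 MEM@8 WB@9
I3 ld r4 <- r4: IF@6 ID@7 stall=2 (RAW on I2.r4 (WB@9)) EX@10 MEM@11 WB@12
I4 add r3 <- r3,r4: IF@7 ID@10 stall=2 (RAW on I3.r4 (WB@12)) EX@13 MEM@14 WB@15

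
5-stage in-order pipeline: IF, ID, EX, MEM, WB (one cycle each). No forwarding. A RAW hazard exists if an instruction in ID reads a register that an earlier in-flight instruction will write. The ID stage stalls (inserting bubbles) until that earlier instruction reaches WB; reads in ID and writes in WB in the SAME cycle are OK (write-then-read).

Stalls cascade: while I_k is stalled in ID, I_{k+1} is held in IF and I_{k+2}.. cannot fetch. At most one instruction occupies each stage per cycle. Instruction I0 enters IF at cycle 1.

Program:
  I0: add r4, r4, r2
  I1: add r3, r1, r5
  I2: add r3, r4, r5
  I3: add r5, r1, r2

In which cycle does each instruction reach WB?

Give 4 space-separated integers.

I0 add r4 <- r4,r2: IF@1 ID@2 stall=0 (-) EX@3 MEM@4 WB@5
I1 add r3 <- r1,r5: IF@2 ID@3 stall=0 (-) EX@4 MEM@5 WB@6
I2 add r3 <- r4,r5: IF@3 ID@4 stall=1 (RAW on I0.r4 (WB@5)) EX@6 MEM@7 WB@8
I3 add r5 <- r1,r2: IF@4 ID@6 stall=0 (-) EX@7 MEM@8 WB@9

Answer: 5 6 8 9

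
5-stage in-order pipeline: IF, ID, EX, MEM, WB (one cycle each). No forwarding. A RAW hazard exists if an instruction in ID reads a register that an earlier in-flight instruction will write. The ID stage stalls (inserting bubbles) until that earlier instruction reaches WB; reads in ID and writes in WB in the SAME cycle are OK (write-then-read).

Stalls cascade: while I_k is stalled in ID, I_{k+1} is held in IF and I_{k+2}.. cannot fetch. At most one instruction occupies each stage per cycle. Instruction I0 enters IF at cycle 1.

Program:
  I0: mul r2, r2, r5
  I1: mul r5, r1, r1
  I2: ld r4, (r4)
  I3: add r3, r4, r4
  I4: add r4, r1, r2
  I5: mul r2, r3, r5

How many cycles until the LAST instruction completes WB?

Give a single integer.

I0 mul r2 <- r2,r5: IF@1 ID@2 stall=0 (-) EX@3 MEM@4 WB@5
I1 mul r5 <- r1,r1: IF@2 ID@3 stall=0 (-) EX@4 MEM@5 WB@6
I2 ld r4 <- r4: IF@3 ID@4 stall=0 (-) EX@5 MEM@6 WB@7
I3 add r3 <- r4,r4: IF@4 ID@5 stall=2 (RAW on I2.r4 (WB@7)) EX@8 MEM@9 WB@10
I4 add r4 <- r1,r2: IF@5 ID@8 stall=0 (-) EX@9 MEM@10 WB@11
I5 mul r2 <- r3,r5: IF@8 ID@9 stall=1 (RAW on I3.r3 (WB@10)) EX@11 MEM@12 WB@13

Answer: 13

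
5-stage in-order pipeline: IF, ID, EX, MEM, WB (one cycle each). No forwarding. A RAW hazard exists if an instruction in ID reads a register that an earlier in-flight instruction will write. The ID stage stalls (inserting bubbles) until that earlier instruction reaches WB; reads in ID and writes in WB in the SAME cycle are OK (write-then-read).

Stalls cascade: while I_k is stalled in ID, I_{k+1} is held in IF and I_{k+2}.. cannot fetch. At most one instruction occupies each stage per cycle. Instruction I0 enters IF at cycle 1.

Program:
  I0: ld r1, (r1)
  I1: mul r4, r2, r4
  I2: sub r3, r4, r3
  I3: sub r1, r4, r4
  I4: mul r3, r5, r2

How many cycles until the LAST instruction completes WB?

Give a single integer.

I0 ld r1 <- r1: IF@1 ID@2 stall=0 (-) EX@3 MEM@4 WB@5
I1 mul r4 <- r2,r4: IF@2 ID@3 stall=0 (-) EX@4 MEM@5 WB@6
I2 sub r3 <- r4,r3: IF@3 ID@4 stall=2 (RAW on I1.r4 (WB@6)) EX@7 MEM@8 WB@9
I3 sub r1 <- r4,r4: IF@4 ID@7 stall=0 (-) EX@8 MEM@9 WB@10
I4 mul r3 <- r5,r2: IF@7 ID@8 stall=0 (-) EX@9 MEM@10 WB@11

Answer: 11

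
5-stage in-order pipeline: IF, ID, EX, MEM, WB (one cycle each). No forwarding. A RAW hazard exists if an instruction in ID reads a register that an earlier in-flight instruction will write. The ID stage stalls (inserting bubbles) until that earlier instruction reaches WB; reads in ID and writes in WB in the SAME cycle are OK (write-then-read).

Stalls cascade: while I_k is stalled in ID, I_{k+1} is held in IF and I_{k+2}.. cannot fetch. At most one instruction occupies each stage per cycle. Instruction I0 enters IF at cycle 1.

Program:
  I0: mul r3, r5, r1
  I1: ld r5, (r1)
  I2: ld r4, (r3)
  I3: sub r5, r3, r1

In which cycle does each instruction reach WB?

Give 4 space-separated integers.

Answer: 5 6 8 9

Derivation:
I0 mul r3 <- r5,r1: IF@1 ID@2 stall=0 (-) EX@3 MEM@4 WB@5
I1 ld r5 <- r1: IF@2 ID@3 stall=0 (-) EX@4 MEM@5 WB@6
I2 ld r4 <- r3: IF@3 ID@4 stall=1 (RAW on I0.r3 (WB@5)) EX@6 MEM@7 WB@8
I3 sub r5 <- r3,r1: IF@4 ID@6 stall=0 (-) EX@7 MEM@8 WB@9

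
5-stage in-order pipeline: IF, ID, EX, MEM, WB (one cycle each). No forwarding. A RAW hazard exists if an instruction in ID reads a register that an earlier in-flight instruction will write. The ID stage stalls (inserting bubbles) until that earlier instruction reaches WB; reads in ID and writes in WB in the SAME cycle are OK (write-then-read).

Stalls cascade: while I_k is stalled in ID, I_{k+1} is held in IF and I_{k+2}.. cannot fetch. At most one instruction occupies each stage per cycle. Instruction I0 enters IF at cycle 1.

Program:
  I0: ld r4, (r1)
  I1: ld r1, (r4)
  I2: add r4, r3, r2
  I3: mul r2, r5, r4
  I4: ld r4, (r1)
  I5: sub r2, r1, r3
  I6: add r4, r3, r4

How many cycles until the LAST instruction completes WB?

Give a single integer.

Answer: 16

Derivation:
I0 ld r4 <- r1: IF@1 ID@2 stall=0 (-) EX@3 MEM@4 WB@5
I1 ld r1 <- r4: IF@2 ID@3 stall=2 (RAW on I0.r4 (WB@5)) EX@6 MEM@7 WB@8
I2 add r4 <- r3,r2: IF@3 ID@6 stall=0 (-) EX@7 MEM@8 WB@9
I3 mul r2 <- r5,r4: IF@6 ID@7 stall=2 (RAW on I2.r4 (WB@9)) EX@10 MEM@11 WB@12
I4 ld r4 <- r1: IF@7 ID@10 stall=0 (-) EX@11 MEM@12 WB@13
I5 sub r2 <- r1,r3: IF@10 ID@11 stall=0 (-) EX@12 MEM@13 WB@14
I6 add r4 <- r3,r4: IF@11 ID@12 stall=1 (RAW on I4.r4 (WB@13)) EX@14 MEM@15 WB@16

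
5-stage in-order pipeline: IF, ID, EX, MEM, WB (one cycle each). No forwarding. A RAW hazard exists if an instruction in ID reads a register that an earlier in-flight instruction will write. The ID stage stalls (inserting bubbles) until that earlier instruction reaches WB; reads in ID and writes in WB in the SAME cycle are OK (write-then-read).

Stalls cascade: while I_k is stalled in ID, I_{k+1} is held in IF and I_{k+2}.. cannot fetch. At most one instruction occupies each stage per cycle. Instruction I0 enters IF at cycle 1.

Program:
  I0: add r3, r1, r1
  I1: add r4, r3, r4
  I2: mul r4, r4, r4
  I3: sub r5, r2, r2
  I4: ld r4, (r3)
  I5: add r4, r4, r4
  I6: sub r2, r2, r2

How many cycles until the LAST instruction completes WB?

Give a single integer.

I0 add r3 <- r1,r1: IF@1 ID@2 stall=0 (-) EX@3 MEM@4 WB@5
I1 add r4 <- r3,r4: IF@2 ID@3 stall=2 (RAW on I0.r3 (WB@5)) EX@6 MEM@7 WB@8
I2 mul r4 <- r4,r4: IF@3 ID@6 stall=2 (RAW on I1.r4 (WB@8)) EX@9 MEM@10 WB@11
I3 sub r5 <- r2,r2: IF@6 ID@9 stall=0 (-) EX@10 MEM@11 WB@12
I4 ld r4 <- r3: IF@9 ID@10 stall=0 (-) EX@11 MEM@12 WB@13
I5 add r4 <- r4,r4: IF@10 ID@11 stall=2 (RAW on I4.r4 (WB@13)) EX@14 MEM@15 WB@16
I6 sub r2 <- r2,r2: IF@11 ID@14 stall=0 (-) EX@15 MEM@16 WB@17

Answer: 17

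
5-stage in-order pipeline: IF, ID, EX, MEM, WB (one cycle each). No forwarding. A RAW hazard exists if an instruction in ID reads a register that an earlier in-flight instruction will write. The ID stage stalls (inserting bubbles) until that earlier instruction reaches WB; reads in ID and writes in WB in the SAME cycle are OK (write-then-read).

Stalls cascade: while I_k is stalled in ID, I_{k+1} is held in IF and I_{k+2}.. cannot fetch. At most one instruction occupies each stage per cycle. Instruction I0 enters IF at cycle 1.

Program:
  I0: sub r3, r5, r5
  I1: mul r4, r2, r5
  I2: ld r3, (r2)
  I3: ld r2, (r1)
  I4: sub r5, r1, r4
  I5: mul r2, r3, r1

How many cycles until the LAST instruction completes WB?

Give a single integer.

Answer: 10

Derivation:
I0 sub r3 <- r5,r5: IF@1 ID@2 stall=0 (-) EX@3 MEM@4 WB@5
I1 mul r4 <- r2,r5: IF@2 ID@3 stall=0 (-) EX@4 MEM@5 WB@6
I2 ld r3 <- r2: IF@3 ID@4 stall=0 (-) EX@5 MEM@6 WB@7
I3 ld r2 <- r1: IF@4 ID@5 stall=0 (-) EX@6 MEM@7 WB@8
I4 sub r5 <- r1,r4: IF@5 ID@6 stall=0 (-) EX@7 MEM@8 WB@9
I5 mul r2 <- r3,r1: IF@6 ID@7 stall=0 (-) EX@8 MEM@9 WB@10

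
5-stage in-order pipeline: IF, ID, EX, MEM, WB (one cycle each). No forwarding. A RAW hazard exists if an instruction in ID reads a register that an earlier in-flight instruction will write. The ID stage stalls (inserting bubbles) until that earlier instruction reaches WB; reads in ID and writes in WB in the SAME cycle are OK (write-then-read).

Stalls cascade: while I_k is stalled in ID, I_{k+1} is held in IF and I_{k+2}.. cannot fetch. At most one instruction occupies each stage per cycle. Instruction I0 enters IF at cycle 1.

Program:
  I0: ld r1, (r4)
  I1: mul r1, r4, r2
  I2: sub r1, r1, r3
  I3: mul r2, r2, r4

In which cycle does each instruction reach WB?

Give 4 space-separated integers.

I0 ld r1 <- r4: IF@1 ID@2 stall=0 (-) EX@3 MEM@4 WB@5
I1 mul r1 <- r4,r2: IF@2 ID@3 stall=0 (-) EX@4 MEM@5 WB@6
I2 sub r1 <- r1,r3: IF@3 ID@4 stall=2 (RAW on I1.r1 (WB@6)) EX@7 MEM@8 WB@9
I3 mul r2 <- r2,r4: IF@4 ID@7 stall=0 (-) EX@8 MEM@9 WB@10

Answer: 5 6 9 10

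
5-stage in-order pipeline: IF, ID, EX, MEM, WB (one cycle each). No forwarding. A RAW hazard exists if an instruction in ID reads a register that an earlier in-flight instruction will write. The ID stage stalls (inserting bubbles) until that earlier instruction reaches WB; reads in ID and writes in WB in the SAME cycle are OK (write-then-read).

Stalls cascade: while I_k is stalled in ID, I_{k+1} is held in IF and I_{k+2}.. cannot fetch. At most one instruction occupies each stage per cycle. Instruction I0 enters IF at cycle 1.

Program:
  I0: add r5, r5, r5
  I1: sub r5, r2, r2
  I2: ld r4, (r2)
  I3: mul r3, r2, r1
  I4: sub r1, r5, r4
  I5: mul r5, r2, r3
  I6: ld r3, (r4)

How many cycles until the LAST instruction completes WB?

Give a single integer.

I0 add r5 <- r5,r5: IF@1 ID@2 stall=0 (-) EX@3 MEM@4 WB@5
I1 sub r5 <- r2,r2: IF@2 ID@3 stall=0 (-) EX@4 MEM@5 WB@6
I2 ld r4 <- r2: IF@3 ID@4 stall=0 (-) EX@5 MEM@6 WB@7
I3 mul r3 <- r2,r1: IF@4 ID@5 stall=0 (-) EX@6 MEM@7 WB@8
I4 sub r1 <- r5,r4: IF@5 ID@6 stall=1 (RAW on I2.r4 (WB@7)) EX@8 MEM@9 WB@10
I5 mul r5 <- r2,r3: IF@6 ID@8 stall=0 (-) EX@9 MEM@10 WB@11
I6 ld r3 <- r4: IF@8 ID@9 stall=0 (-) EX@10 MEM@11 WB@12

Answer: 12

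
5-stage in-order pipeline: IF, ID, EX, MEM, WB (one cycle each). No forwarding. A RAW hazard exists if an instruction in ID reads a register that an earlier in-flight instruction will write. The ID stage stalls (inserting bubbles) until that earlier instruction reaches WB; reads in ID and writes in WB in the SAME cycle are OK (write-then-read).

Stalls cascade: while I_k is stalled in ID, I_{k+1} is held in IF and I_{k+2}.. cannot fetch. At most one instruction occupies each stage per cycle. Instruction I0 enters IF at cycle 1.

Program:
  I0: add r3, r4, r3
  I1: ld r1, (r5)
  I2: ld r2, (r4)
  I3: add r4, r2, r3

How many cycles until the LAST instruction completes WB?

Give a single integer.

I0 add r3 <- r4,r3: IF@1 ID@2 stall=0 (-) EX@3 MEM@4 WB@5
I1 ld r1 <- r5: IF@2 ID@3 stall=0 (-) EX@4 MEM@5 WB@6
I2 ld r2 <- r4: IF@3 ID@4 stall=0 (-) EX@5 MEM@6 WB@7
I3 add r4 <- r2,r3: IF@4 ID@5 stall=2 (RAW on I2.r2 (WB@7)) EX@8 MEM@9 WB@10

Answer: 10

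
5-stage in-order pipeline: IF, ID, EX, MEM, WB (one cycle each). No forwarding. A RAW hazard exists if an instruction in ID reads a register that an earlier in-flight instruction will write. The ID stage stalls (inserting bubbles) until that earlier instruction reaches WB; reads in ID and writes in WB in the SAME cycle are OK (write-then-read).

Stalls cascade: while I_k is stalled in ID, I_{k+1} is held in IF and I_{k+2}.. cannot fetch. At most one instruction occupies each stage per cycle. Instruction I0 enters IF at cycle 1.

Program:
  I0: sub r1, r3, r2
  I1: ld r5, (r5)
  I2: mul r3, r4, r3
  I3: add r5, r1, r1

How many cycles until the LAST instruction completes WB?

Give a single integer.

I0 sub r1 <- r3,r2: IF@1 ID@2 stall=0 (-) EX@3 MEM@4 WB@5
I1 ld r5 <- r5: IF@2 ID@3 stall=0 (-) EX@4 MEM@5 WB@6
I2 mul r3 <- r4,r3: IF@3 ID@4 stall=0 (-) EX@5 MEM@6 WB@7
I3 add r5 <- r1,r1: IF@4 ID@5 stall=0 (-) EX@6 MEM@7 WB@8

Answer: 8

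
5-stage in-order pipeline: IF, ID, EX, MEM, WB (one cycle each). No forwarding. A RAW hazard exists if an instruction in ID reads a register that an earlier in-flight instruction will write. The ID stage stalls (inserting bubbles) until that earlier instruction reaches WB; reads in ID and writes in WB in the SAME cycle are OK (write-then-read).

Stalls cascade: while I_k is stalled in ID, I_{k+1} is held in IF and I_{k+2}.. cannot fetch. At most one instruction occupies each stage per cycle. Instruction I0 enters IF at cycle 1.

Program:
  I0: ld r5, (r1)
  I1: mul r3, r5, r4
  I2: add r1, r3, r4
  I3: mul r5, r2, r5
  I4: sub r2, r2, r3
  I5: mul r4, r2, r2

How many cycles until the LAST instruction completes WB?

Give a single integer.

I0 ld r5 <- r1: IF@1 ID@2 stall=0 (-) EX@3 MEM@4 WB@5
I1 mul r3 <- r5,r4: IF@2 ID@3 stall=2 (RAW on I0.r5 (WB@5)) EX@6 MEM@7 WB@8
I2 add r1 <- r3,r4: IF@3 ID@6 stall=2 (RAW on I1.r3 (WB@8)) EX@9 MEM@10 WB@11
I3 mul r5 <- r2,r5: IF@6 ID@9 stall=0 (-) EX@10 MEM@11 WB@12
I4 sub r2 <- r2,r3: IF@9 ID@10 stall=0 (-) EX@11 MEM@12 WB@13
I5 mul r4 <- r2,r2: IF@10 ID@11 stall=2 (RAW on I4.r2 (WB@13)) EX@14 MEM@15 WB@16

Answer: 16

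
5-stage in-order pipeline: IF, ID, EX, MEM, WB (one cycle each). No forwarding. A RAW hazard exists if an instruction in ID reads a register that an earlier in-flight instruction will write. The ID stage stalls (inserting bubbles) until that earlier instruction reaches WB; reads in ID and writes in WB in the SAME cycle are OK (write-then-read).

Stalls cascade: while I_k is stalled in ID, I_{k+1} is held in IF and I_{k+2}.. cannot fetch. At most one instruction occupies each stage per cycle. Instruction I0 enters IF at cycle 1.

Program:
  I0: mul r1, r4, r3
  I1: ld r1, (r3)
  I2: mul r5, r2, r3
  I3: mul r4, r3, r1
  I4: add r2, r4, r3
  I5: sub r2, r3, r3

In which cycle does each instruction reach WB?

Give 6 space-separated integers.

I0 mul r1 <- r4,r3: IF@1 ID@2 stall=0 (-) EX@3 MEM@4 WB@5
I1 ld r1 <- r3: IF@2 ID@3 stall=0 (-) EX@4 MEM@5 WB@6
I2 mul r5 <- r2,r3: IF@3 ID@4 stall=0 (-) EX@5 MEM@6 WB@7
I3 mul r4 <- r3,r1: IF@4 ID@5 stall=1 (RAW on I1.r1 (WB@6)) EX@7 MEM@8 WB@9
I4 add r2 <- r4,r3: IF@5 ID@7 stall=2 (RAW on I3.r4 (WB@9)) EX@10 MEM@11 WB@12
I5 sub r2 <- r3,r3: IF@7 ID@10 stall=0 (-) EX@11 MEM@12 WB@13

Answer: 5 6 7 9 12 13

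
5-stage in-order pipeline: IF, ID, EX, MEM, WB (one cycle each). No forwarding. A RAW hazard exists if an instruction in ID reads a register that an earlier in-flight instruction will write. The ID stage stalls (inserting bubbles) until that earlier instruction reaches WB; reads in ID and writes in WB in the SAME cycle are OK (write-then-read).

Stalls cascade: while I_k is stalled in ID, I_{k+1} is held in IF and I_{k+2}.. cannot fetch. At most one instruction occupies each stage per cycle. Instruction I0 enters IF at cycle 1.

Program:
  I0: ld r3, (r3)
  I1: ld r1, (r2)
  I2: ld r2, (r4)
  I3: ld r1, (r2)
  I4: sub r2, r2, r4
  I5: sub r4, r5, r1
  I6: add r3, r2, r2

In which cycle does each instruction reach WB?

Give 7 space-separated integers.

I0 ld r3 <- r3: IF@1 ID@2 stall=0 (-) EX@3 MEM@4 WB@5
I1 ld r1 <- r2: IF@2 ID@3 stall=0 (-) EX@4 MEM@5 WB@6
I2 ld r2 <- r4: IF@3 ID@4 stall=0 (-) EX@5 MEM@6 WB@7
I3 ld r1 <- r2: IF@4 ID@5 stall=2 (RAW on I2.r2 (WB@7)) EX@8 MEM@9 WB@10
I4 sub r2 <- r2,r4: IF@5 ID@8 stall=0 (-) EX@9 MEM@10 WB@11
I5 sub r4 <- r5,r1: IF@8 ID@9 stall=1 (RAW on I3.r1 (WB@10)) EX@11 MEM@12 WB@13
I6 add r3 <- r2,r2: IF@9 ID@11 stall=0 (-) EX@12 MEM@13 WB@14

Answer: 5 6 7 10 11 13 14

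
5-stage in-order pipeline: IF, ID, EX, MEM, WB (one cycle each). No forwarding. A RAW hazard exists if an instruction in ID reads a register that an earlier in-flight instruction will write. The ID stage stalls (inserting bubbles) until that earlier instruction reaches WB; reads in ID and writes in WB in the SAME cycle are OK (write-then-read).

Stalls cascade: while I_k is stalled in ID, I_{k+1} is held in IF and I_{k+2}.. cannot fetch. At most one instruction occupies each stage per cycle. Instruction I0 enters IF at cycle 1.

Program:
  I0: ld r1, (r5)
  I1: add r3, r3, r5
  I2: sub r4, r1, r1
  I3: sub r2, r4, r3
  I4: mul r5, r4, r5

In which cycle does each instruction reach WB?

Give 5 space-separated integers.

I0 ld r1 <- r5: IF@1 ID@2 stall=0 (-) EX@3 MEM@4 WB@5
I1 add r3 <- r3,r5: IF@2 ID@3 stall=0 (-) EX@4 MEM@5 WB@6
I2 sub r4 <- r1,r1: IF@3 ID@4 stall=1 (RAW on I0.r1 (WB@5)) EX@6 MEM@7 WB@8
I3 sub r2 <- r4,r3: IF@4 ID@6 stall=2 (RAW on I2.r4 (WB@8)) EX@9 MEM@10 WB@11
I4 mul r5 <- r4,r5: IF@6 ID@9 stall=0 (-) EX@10 MEM@11 WB@12

Answer: 5 6 8 11 12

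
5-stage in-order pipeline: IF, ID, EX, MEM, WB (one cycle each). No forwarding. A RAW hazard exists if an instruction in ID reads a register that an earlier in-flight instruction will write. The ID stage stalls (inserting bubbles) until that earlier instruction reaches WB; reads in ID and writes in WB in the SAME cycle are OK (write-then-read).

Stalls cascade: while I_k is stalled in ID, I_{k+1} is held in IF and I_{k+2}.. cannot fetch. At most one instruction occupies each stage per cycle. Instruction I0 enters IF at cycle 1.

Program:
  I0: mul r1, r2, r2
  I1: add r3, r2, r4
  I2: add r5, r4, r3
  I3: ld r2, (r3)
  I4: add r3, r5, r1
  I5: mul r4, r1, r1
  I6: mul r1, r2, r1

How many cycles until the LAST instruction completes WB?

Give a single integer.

Answer: 14

Derivation:
I0 mul r1 <- r2,r2: IF@1 ID@2 stall=0 (-) EX@3 MEM@4 WB@5
I1 add r3 <- r2,r4: IF@2 ID@3 stall=0 (-) EX@4 MEM@5 WB@6
I2 add r5 <- r4,r3: IF@3 ID@4 stall=2 (RAW on I1.r3 (WB@6)) EX@7 MEM@8 WB@9
I3 ld r2 <- r3: IF@4 ID@7 stall=0 (-) EX@8 MEM@9 WB@10
I4 add r3 <- r5,r1: IF@7 ID@8 stall=1 (RAW on I2.r5 (WB@9)) EX@10 MEM@11 WB@12
I5 mul r4 <- r1,r1: IF@8 ID@10 stall=0 (-) EX@11 MEM@12 WB@13
I6 mul r1 <- r2,r1: IF@10 ID@11 stall=0 (-) EX@12 MEM@13 WB@14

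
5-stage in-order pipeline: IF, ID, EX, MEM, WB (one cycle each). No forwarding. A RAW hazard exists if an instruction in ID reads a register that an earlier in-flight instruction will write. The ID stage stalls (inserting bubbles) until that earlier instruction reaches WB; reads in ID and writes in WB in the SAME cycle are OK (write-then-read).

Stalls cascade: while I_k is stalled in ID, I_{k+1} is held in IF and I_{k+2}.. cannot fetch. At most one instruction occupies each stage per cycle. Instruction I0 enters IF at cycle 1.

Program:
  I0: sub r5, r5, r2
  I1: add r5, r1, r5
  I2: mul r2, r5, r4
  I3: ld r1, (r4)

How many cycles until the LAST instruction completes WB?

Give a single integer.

Answer: 12

Derivation:
I0 sub r5 <- r5,r2: IF@1 ID@2 stall=0 (-) EX@3 MEM@4 WB@5
I1 add r5 <- r1,r5: IF@2 ID@3 stall=2 (RAW on I0.r5 (WB@5)) EX@6 MEM@7 WB@8
I2 mul r2 <- r5,r4: IF@3 ID@6 stall=2 (RAW on I1.r5 (WB@8)) EX@9 MEM@10 WB@11
I3 ld r1 <- r4: IF@6 ID@9 stall=0 (-) EX@10 MEM@11 WB@12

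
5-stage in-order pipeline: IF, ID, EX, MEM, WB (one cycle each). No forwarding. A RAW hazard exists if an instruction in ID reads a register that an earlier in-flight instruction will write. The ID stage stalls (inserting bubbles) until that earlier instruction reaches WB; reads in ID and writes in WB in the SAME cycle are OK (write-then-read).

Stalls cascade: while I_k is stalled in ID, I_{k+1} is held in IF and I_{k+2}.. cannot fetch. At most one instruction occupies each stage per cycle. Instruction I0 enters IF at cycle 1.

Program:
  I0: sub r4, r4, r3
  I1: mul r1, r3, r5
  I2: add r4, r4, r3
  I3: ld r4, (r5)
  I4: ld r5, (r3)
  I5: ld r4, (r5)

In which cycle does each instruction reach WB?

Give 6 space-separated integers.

Answer: 5 6 8 9 10 13

Derivation:
I0 sub r4 <- r4,r3: IF@1 ID@2 stall=0 (-) EX@3 MEM@4 WB@5
I1 mul r1 <- r3,r5: IF@2 ID@3 stall=0 (-) EX@4 MEM@5 WB@6
I2 add r4 <- r4,r3: IF@3 ID@4 stall=1 (RAW on I0.r4 (WB@5)) EX@6 MEM@7 WB@8
I3 ld r4 <- r5: IF@4 ID@6 stall=0 (-) EX@7 MEM@8 WB@9
I4 ld r5 <- r3: IF@6 ID@7 stall=0 (-) EX@8 MEM@9 WB@10
I5 ld r4 <- r5: IF@7 ID@8 stall=2 (RAW on I4.r5 (WB@10)) EX@11 MEM@12 WB@13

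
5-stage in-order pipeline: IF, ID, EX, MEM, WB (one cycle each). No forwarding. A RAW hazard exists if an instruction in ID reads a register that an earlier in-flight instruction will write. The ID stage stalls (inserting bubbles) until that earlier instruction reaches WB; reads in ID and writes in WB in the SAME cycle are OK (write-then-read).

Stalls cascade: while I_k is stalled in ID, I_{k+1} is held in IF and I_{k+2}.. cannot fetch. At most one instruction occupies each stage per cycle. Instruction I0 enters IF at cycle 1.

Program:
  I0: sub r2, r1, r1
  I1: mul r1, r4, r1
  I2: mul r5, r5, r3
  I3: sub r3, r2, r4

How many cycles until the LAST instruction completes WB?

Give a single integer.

I0 sub r2 <- r1,r1: IF@1 ID@2 stall=0 (-) EX@3 MEM@4 WB@5
I1 mul r1 <- r4,r1: IF@2 ID@3 stall=0 (-) EX@4 MEM@5 WB@6
I2 mul r5 <- r5,r3: IF@3 ID@4 stall=0 (-) EX@5 MEM@6 WB@7
I3 sub r3 <- r2,r4: IF@4 ID@5 stall=0 (-) EX@6 MEM@7 WB@8

Answer: 8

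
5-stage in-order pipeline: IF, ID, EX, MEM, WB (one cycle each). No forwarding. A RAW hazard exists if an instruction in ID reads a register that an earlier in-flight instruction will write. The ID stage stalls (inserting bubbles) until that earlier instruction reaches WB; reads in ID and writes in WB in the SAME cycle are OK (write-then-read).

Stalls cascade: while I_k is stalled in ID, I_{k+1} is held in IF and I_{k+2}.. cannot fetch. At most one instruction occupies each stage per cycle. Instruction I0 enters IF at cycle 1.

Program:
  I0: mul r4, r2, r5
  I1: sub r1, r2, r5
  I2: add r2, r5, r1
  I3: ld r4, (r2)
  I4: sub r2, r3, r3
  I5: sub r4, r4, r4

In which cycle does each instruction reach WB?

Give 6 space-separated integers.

I0 mul r4 <- r2,r5: IF@1 ID@2 stall=0 (-) EX@3 MEM@4 WB@5
I1 sub r1 <- r2,r5: IF@2 ID@3 stall=0 (-) EX@4 MEM@5 WB@6
I2 add r2 <- r5,r1: IF@3 ID@4 stall=2 (RAW on I1.r1 (WB@6)) EX@7 MEM@8 WB@9
I3 ld r4 <- r2: IF@4 ID@7 stall=2 (RAW on I2.r2 (WB@9)) EX@10 MEM@11 WB@12
I4 sub r2 <- r3,r3: IF@7 ID@10 stall=0 (-) EX@11 MEM@12 WB@13
I5 sub r4 <- r4,r4: IF@10 ID@11 stall=1 (RAW on I3.r4 (WB@12)) EX@13 MEM@14 WB@15

Answer: 5 6 9 12 13 15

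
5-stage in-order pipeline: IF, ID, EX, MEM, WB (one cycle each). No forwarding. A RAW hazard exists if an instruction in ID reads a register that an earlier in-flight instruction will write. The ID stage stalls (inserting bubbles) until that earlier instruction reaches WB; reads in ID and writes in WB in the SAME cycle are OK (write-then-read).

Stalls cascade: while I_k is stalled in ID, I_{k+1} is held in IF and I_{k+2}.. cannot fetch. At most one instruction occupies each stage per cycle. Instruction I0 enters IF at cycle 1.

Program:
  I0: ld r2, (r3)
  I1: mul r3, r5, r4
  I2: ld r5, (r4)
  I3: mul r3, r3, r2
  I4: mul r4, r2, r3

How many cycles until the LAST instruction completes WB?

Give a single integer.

I0 ld r2 <- r3: IF@1 ID@2 stall=0 (-) EX@3 MEM@4 WB@5
I1 mul r3 <- r5,r4: IF@2 ID@3 stall=0 (-) EX@4 MEM@5 WB@6
I2 ld r5 <- r4: IF@3 ID@4 stall=0 (-) EX@5 MEM@6 WB@7
I3 mul r3 <- r3,r2: IF@4 ID@5 stall=1 (RAW on I1.r3 (WB@6)) EX@7 MEM@8 WB@9
I4 mul r4 <- r2,r3: IF@5 ID@7 stall=2 (RAW on I3.r3 (WB@9)) EX@10 MEM@11 WB@12

Answer: 12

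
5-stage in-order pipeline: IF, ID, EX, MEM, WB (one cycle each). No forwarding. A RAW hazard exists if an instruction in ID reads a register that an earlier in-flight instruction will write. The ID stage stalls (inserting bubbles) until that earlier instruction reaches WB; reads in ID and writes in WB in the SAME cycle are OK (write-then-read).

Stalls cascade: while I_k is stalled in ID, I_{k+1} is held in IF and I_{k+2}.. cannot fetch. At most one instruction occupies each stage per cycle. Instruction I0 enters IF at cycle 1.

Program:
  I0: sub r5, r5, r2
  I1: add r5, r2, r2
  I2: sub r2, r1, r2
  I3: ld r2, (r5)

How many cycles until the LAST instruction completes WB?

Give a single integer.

Answer: 9

Derivation:
I0 sub r5 <- r5,r2: IF@1 ID@2 stall=0 (-) EX@3 MEM@4 WB@5
I1 add r5 <- r2,r2: IF@2 ID@3 stall=0 (-) EX@4 MEM@5 WB@6
I2 sub r2 <- r1,r2: IF@3 ID@4 stall=0 (-) EX@5 MEM@6 WB@7
I3 ld r2 <- r5: IF@4 ID@5 stall=1 (RAW on I1.r5 (WB@6)) EX@7 MEM@8 WB@9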